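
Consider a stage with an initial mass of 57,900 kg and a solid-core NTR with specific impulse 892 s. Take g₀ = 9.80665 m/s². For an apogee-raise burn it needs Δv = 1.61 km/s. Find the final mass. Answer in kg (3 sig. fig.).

v_e = Isp · g₀ = 892 × 9.80665 = 8747.5 m/s.
From the ideal rocket equation, m₀/m_f = exp(Δv / v_e) = exp(1610 / 8747.5) = exp(0.1841) = 1.2021.
m_f = m₀ / 1.2021 = 57,900 / 1.2021 = 48,165.7 kg.

final mass ≈ 48200 kg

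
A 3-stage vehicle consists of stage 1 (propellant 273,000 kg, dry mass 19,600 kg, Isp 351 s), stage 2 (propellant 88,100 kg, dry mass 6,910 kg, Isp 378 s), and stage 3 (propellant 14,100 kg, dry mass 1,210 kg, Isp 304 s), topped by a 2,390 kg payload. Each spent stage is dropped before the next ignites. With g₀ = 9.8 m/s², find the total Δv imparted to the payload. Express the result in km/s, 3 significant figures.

Ignition mass of stage 1 = 273,000+19,600 + 88,100+6,910 + 14,100+1,210 + 2,390 = 405,310 kg.
Stage 1: m₀ = 405,310 kg, m_f = 405,310 − 273,000 = 132,310 kg; Δv = 351×9.8×ln(3.063) = 3439.8×1.1195 ≈ 3851 m/s.
Stage 2: m₀ = 112,710 kg, m_f = 112,710 − 88,100 = 24,610 kg; Δv = 378×9.8×ln(4.58) = 3704.4×1.5217 ≈ 5637 m/s.
Stage 3: m₀ = 17,700 kg, m_f = 17,700 − 14,100 = 3,600 kg; Δv = 304×9.8×ln(4.917) = 2979.2×1.5926 ≈ 4745 m/s.
Total Δv = 3851 + 5637 + 4745 = 14233 m/s.

Δv ≈ 14.2 km/s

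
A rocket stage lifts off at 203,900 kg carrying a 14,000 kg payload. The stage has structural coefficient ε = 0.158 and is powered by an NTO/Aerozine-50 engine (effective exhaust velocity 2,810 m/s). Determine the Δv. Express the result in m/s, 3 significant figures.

Stage wet mass = m₀ − payload = 203,900 − 14,000 = 189,900 kg.
Stage dry mass = ε × stage wet mass = 0.158 × 189,900 = 30,004.2 kg.
Burnout mass m_f = stage dry + payload = 30,004.2 + 14,000 = 44,004.2 kg.
Δv = v_e · ln(203,900/44,004.2) = 2810.0 × ln(4.634) = 2810.0 × 1.5333 ≈ 4309 m/s.

Δv ≈ 4310 m/s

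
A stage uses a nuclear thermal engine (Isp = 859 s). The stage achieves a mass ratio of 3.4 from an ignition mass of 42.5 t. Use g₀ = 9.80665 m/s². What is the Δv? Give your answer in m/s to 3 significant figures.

Δv ≈ 10300 m/s

v_e = Isp · g₀ = 859 × 9.80665 = 8423.9 m/s.
From the ideal rocket equation, Δv = v_e · ln(3.4) = 8423.9 × 1.2238 ≈ 10309.0 m/s.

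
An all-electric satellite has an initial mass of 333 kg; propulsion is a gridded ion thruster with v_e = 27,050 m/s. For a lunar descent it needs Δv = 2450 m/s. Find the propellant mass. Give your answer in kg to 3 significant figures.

Rocket equation: m₀/m_f = exp(Δv / v_e) = exp(2450 / 27050.0) = exp(0.0906) = 1.0948.
m_f = 333 / 1.0948 = 304.165 kg, so propellant = m₀ − m_f = 333 − 304.165 = 28.835 kg.

propellant mass ≈ 28.8 kg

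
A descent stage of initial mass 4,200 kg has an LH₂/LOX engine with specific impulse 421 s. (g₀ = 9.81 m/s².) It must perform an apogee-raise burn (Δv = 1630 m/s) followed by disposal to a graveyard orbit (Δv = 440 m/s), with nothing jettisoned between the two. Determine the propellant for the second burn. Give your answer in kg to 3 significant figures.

v_e = Isp · g₀ = 421 × 9.81 = 4130.0 m/s.
After the first burn: m = 4200 × exp(−1630/4130.0) = 4200 × 0.67390 = 2,830.38 kg.
After the second burn: m = 2,830.38 × exp(−440/4130.0) = 2,830.38 × 0.89894 = 2,544.34 kg.
Second-burn propellant = 2,830.38 − 2,544.34 = 286.04 kg.

propellant for the second burn ≈ 286 kg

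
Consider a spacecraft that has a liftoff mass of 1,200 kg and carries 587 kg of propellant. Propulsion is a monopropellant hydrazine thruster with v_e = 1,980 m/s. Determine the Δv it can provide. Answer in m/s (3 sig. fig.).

m_f = m₀ − m_prop = 1,200 − 587 = 613 kg.
Δv = v_e · ln(m₀/m_f) = 1980.0 × ln(1.958) = 1980.0 × 0.6717 ≈ 1330.0 m/s.

Δv ≈ 1330 m/s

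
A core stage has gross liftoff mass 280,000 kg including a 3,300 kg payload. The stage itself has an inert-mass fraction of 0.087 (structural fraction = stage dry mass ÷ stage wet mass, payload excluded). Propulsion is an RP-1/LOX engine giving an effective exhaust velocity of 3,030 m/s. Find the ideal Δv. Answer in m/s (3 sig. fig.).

Stage wet mass = m₀ − payload = 280,000 − 3,300 = 276,700 kg.
Stage dry mass = ε × stage wet mass = 0.087 × 276,700 = 24,072.9 kg.
Burnout mass m_f = stage dry + payload = 24,072.9 + 3,300 = 27,372.9 kg.
Δv = v_e · ln(280,000/27,372.9) = 3030.0 × ln(10.23) = 3030.0 × 2.3252 ≈ 7045 m/s.

Δv ≈ 7050 m/s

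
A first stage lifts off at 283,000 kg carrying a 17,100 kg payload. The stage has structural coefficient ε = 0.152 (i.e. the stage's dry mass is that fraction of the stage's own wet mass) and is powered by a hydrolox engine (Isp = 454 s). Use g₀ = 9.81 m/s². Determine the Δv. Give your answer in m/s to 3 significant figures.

Δv ≈ 7100 m/s

Stage wet mass = m₀ − payload = 283,000 − 17,100 = 265,900 kg.
Stage dry mass = ε × stage wet mass = 0.152 × 265,900 = 40,416.8 kg.
Burnout mass m_f = stage dry + payload = 40,416.8 + 17,100 = 57,516.8 kg.
v_e = Isp · g₀ = 454 × 9.81 = 4453.7 m/s.
From the ideal rocket equation, Δv = v_e · ln(283,000/57,516.8) = 4453.7 × ln(4.92) = 4453.7 × 1.5934 ≈ 7096 m/s.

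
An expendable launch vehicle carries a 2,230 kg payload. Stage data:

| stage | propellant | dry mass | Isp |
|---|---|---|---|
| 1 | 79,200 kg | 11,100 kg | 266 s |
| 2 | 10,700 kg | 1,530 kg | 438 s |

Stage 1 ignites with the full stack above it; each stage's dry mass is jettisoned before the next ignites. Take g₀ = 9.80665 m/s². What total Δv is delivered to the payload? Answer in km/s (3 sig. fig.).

Δv ≈ 9.47 km/s

Ignition mass of stage 1 = 79,200+11,100 + 10,700+1,530 + 2,230 = 104,760 kg.
Stage 1: m₀ = 104,760 kg, m_f = 104,760 − 79,200 = 25,560 kg; Δv = 266×9.80665×ln(4.099) = 2608.6×1.4106 ≈ 3680 m/s.
Stage 2: m₀ = 14,460 kg, m_f = 14,460 − 10,700 = 3,760 kg; Δv = 438×9.80665×ln(3.846) = 4295.3×1.3470 ≈ 5786 m/s.
Total Δv = 3680 + 5786 = 9466 m/s.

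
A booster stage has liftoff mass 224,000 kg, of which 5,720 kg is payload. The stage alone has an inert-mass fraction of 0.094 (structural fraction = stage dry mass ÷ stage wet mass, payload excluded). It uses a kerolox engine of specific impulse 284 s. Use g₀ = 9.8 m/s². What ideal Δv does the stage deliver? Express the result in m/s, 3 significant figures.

Δv ≈ 5970 m/s

Stage wet mass = m₀ − payload = 224,000 − 5,720 = 218,280 kg.
Stage dry mass = ε × stage wet mass = 0.094 × 218,280 = 20,518.3 kg.
Burnout mass m_f = stage dry + payload = 20,518.3 + 5,720 = 26,238.3 kg.
v_e = Isp · g₀ = 284 × 9.8 = 2783.2 m/s.
Rocket equation: Δv = v_e · ln(224,000/26,238.3) = 2783.2 × ln(8.537) = 2783.2 × 2.1444 ≈ 5968 m/s.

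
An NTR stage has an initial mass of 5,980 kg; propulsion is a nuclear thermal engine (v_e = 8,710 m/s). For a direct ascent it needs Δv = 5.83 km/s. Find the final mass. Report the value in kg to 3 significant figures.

Using Δv = v_e ln(m₀/m_f): m₀/m_f = exp(Δv / v_e) = exp(5830 / 8710.0) = exp(0.6693) = 1.9530.
m_f = m₀ / 1.9530 = 5,980 / 1.9530 = 3,061.96 kg.

final mass ≈ 3060 kg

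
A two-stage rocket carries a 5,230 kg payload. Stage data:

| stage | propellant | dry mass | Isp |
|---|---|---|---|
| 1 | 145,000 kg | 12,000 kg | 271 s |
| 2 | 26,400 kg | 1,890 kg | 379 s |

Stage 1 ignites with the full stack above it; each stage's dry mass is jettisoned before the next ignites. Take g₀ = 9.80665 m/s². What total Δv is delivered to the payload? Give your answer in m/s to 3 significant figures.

Δv ≈ 9560 m/s

Ignition mass of stage 1 = 145,000+12,000 + 26,400+1,890 + 5,230 = 190,520 kg.
Stage 1: m₀ = 190,520 kg, m_f = 190,520 − 145,000 = 45,520 kg; Δv = 271×9.80665×ln(4.185) = 2657.6×1.4316 ≈ 3805 m/s.
Stage 2: m₀ = 33,520 kg, m_f = 33,520 − 26,400 = 7,120 kg; Δv = 379×9.80665×ln(4.708) = 3716.7×1.5492 ≈ 5758 m/s.
Total Δv = 3805 + 5758 = 9563 m/s.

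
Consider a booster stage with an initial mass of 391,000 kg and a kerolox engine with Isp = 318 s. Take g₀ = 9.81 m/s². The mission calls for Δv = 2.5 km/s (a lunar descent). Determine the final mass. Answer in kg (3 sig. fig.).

v_e = Isp · g₀ = 318 × 9.81 = 3119.6 m/s.
From the ideal rocket equation, m₀/m_f = exp(Δv / v_e) = exp(2500 / 3119.6) = exp(0.8014) = 2.2286.
m_f = m₀ / 2.2286 = 391,000 / 2.2286 = 175,446 kg.

final mass ≈ 175000 kg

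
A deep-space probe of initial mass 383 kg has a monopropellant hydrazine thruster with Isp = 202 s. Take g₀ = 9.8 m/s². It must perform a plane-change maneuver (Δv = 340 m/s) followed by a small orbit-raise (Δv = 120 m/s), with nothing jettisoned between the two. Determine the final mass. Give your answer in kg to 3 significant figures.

final mass ≈ 304 kg

v_e = Isp · g₀ = 202 × 9.8 = 1979.6 m/s.
After the first burn: m = 383 × exp(−340/1979.6) = 383 × 0.84219 = 322.559 kg.
After the second burn: m = 322.559 × exp(−120/1979.6) = 322.559 × 0.94118 = 303.586 kg.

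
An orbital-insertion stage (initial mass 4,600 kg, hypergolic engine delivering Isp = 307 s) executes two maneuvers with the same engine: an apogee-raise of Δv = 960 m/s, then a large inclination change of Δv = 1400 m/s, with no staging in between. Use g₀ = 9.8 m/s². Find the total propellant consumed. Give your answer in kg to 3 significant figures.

total propellant consumed ≈ 2500 kg

v_e = Isp · g₀ = 307 × 9.8 = 3008.6 m/s.
After the first burn: m = 4600 × exp(−960/3008.6) = 4600 × 0.72681 = 3,343.33 kg.
After the second burn: m = 3,343.33 × exp(−1400/3008.6) = 3,343.33 × 0.62793 = 2,099.38 kg.
Total propellant = m₀ − m_final = 4600 − 2,099.38 = 2,500.62 kg.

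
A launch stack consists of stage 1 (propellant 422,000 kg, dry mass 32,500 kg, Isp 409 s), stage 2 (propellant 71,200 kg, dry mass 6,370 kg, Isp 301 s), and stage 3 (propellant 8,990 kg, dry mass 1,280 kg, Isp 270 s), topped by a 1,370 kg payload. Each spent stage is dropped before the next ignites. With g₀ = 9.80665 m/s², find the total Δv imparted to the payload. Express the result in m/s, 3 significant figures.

Δv ≈ 14600 m/s

Ignition mass of stage 1 = 422,000+32,500 + 71,200+6,370 + 8,990+1,280 + 1,370 = 543,710 kg.
Stage 1: m₀ = 543,710 kg, m_f = 543,710 − 422,000 = 121,710 kg; Δv = 409×9.80665×ln(4.467) = 4010.9×1.4968 ≈ 6003 m/s.
Stage 2: m₀ = 89,210 kg, m_f = 89,210 − 71,200 = 18,010 kg; Δv = 301×9.80665×ln(4.953) = 2951.8×1.6001 ≈ 4723 m/s.
Stage 3: m₀ = 11,640 kg, m_f = 11,640 − 8,990 = 2,650 kg; Δv = 270×9.80665×ln(4.392) = 2647.8×1.4799 ≈ 3918 m/s.
Total Δv = 6003 + 4723 + 3918 = 14644 m/s.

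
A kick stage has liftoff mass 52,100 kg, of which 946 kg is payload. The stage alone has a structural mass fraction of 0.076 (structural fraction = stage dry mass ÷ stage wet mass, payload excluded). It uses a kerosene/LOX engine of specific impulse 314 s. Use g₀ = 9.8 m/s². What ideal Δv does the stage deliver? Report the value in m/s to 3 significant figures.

Δv ≈ 7320 m/s

Stage wet mass = m₀ − payload = 52,100 − 946 = 51,154 kg.
Stage dry mass = ε × stage wet mass = 0.076 × 51,154 = 3,887.7 kg.
Burnout mass m_f = stage dry + payload = 3,887.7 + 946 = 4,833.7 kg.
v_e = Isp · g₀ = 314 × 9.8 = 3077.2 m/s.
From the ideal rocket equation, Δv = v_e · ln(52,100/4,833.7) = 3077.2 × ln(10.78) = 3077.2 × 2.3776 ≈ 7316 m/s.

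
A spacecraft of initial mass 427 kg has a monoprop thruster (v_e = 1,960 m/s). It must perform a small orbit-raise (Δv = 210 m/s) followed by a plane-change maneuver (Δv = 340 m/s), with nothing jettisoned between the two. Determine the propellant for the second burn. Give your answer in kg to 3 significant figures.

After the first burn: m = 427 × exp(−210/1960.0) = 427 × 0.89840 = 383.617 kg.
After the second burn: m = 383.617 × exp(−340/1960.0) = 383.617 × 0.84074 = 322.522 kg.
Second-burn propellant = 383.617 − 322.522 = 61.095 kg.

propellant for the second burn ≈ 61.1 kg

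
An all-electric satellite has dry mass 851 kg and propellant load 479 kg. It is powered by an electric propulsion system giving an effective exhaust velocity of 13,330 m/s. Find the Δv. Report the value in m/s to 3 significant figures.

Δv ≈ 5950 m/s

m₀ = m_dry + m_prop = 851 + 479 = 1,330 kg.
Rocket equation: Δv = v_e · ln(m₀/m_f) = 13330.0 × ln(1.563) = 13330.0 × 0.4465 ≈ 5952.1 m/s.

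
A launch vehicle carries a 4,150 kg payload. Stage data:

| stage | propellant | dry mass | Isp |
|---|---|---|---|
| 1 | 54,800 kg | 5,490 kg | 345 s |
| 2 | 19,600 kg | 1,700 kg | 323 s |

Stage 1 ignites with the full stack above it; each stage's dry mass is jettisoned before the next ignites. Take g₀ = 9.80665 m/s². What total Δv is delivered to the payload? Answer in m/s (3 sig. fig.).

Δv ≈ 8110 m/s

Ignition mass of stage 1 = 54,800+5,490 + 19,600+1,700 + 4,150 = 85,740 kg.
Stage 1: m₀ = 85,740 kg, m_f = 85,740 − 54,800 = 30,940 kg; Δv = 345×9.80665×ln(2.771) = 3383.3×1.0193 ≈ 3448 m/s.
Stage 2: m₀ = 25,450 kg, m_f = 25,450 − 19,600 = 5,850 kg; Δv = 323×9.80665×ln(4.35) = 3167.5×1.4703 ≈ 4657 m/s.
Total Δv = 3448 + 4657 = 8105 m/s.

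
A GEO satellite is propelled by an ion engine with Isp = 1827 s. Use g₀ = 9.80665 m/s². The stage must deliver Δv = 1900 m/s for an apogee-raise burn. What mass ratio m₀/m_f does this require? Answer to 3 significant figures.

v_e = Isp · g₀ = 1827 × 9.80665 = 17916.7 m/s.
m₀/m_f = exp(Δv / v_e) = exp(1900 / 17916.7) = exp(0.1060) = 1.1119.

mass ratio ≈ 1.11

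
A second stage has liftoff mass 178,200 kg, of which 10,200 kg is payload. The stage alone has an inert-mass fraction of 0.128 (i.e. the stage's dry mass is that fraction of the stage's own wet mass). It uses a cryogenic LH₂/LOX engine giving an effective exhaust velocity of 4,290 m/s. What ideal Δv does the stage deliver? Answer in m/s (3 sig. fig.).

Stage wet mass = m₀ − payload = 178,200 − 10,200 = 168,000 kg.
Stage dry mass = ε × stage wet mass = 0.128 × 168,000 = 21,504 kg.
Burnout mass m_f = stage dry + payload = 21,504 + 10,200 = 31,704 kg.
Δv = v_e · ln(178,200/31,704) = 4290.0 × ln(5.621) = 4290.0 × 1.7265 ≈ 7407 m/s.

Δv ≈ 7410 m/s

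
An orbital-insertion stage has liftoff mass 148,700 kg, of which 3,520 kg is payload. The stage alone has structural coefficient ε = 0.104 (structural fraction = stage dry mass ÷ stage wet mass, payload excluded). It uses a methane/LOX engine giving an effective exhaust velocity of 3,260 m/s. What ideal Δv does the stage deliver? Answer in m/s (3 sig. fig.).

Stage wet mass = m₀ − payload = 148,700 − 3,520 = 145,180 kg.
Stage dry mass = ε × stage wet mass = 0.104 × 145,180 = 15,098.7 kg.
Burnout mass m_f = stage dry + payload = 15,098.7 + 3,520 = 18,618.7 kg.
Rocket equation: Δv = v_e · ln(148,700/18,618.7) = 3260.0 × ln(7.987) = 3260.0 × 2.0778 ≈ 6774 m/s.

Δv ≈ 6770 m/s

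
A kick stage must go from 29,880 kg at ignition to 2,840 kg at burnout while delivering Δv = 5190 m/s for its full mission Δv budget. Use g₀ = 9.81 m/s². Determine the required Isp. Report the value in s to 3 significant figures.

Isp ≈ 225 s

ln(m₀/m_f) = ln(29880/2840) = ln(10.52) = 2.3534.
v_e = Δv / ln(m₀/m_f) = 5190 / 2.3534 = 2205.3 m/s.
Isp = v_e / g₀ = 2205.3 / 9.81 = 224.8 s.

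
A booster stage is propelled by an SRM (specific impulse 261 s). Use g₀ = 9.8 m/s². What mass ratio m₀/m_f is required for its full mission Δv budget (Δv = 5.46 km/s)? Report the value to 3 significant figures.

v_e = Isp · g₀ = 261 × 9.8 = 2557.8 m/s.
Using Δv = v_e ln(m₀/m_f): m₀/m_f = exp(Δv / v_e) = exp(5460 / 2557.8) = exp(2.1346) = 8.4541.

mass ratio ≈ 8.45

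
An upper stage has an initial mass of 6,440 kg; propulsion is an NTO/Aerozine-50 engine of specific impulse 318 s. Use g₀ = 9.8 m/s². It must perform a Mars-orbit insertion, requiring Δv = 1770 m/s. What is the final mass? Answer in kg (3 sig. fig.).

final mass ≈ 3650 kg

v_e = Isp · g₀ = 318 × 9.8 = 3116.4 m/s.
Using Δv = v_e ln(m₀/m_f): m₀/m_f = exp(Δv / v_e) = exp(1770 / 3116.4) = exp(0.5680) = 1.7647.
m_f = m₀ / 1.7647 = 6,440 / 1.7647 = 3,649.35 kg.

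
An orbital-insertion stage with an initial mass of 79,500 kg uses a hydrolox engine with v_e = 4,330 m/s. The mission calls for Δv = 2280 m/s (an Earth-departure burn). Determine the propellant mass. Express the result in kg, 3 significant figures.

propellant mass ≈ 32500 kg

From the ideal rocket equation, m₀/m_f = exp(Δv / v_e) = exp(2280 / 4330.0) = exp(0.5266) = 1.6931.
m_f = 79,500 / 1.6931 = 46,955.3 kg, so propellant = m₀ − m_f = 79,500 − 46,955.3 = 32,544.7 kg.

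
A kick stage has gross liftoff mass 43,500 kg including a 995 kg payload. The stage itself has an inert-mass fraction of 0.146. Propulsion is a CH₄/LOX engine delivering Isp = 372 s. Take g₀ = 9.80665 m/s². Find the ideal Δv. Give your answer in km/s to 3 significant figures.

Stage wet mass = m₀ − payload = 43,500 − 995 = 42,505 kg.
Stage dry mass = ε × stage wet mass = 0.146 × 42,505 = 6,205.73 kg.
Burnout mass m_f = stage dry + payload = 6,205.73 + 995 = 7,200.73 kg.
v_e = Isp · g₀ = 372 × 9.80665 = 3648.1 m/s.
From the ideal rocket equation, Δv = v_e · ln(43,500/7,200.73) = 3648.1 × ln(6.041) = 3648.1 × 1.7986 ≈ 6561 m/s.

Δv ≈ 6.56 km/s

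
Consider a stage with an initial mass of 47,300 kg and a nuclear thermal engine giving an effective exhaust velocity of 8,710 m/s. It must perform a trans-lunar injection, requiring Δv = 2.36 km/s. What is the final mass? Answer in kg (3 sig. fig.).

final mass ≈ 36100 kg

From the ideal rocket equation, m₀/m_f = exp(Δv / v_e) = exp(2360 / 8710.0) = exp(0.2710) = 1.3112.
m_f = m₀ / 1.3112 = 47,300 / 1.3112 = 36,073.8 kg.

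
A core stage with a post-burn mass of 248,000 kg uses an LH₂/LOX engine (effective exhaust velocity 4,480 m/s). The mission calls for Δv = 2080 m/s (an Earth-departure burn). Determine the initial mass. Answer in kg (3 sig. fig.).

By the Tsiolkovsky rocket equation, m₀/m_f = exp(Δv / v_e) = exp(2080 / 4480.0) = exp(0.4643) = 1.5909.
m₀ = m_f × 1.5909 = 248,000 × 1.5909 = 394,543 kg.

initial mass ≈ 395000 kg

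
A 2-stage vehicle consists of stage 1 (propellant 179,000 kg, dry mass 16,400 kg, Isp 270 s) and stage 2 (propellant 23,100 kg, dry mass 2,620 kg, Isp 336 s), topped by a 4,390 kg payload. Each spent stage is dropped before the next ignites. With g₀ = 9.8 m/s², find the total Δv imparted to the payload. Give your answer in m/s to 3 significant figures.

Δv ≈ 8980 m/s

Ignition mass of stage 1 = 179,000+16,400 + 23,100+2,620 + 4,390 = 225,510 kg.
Stage 1: m₀ = 225,510 kg, m_f = 225,510 − 179,000 = 46,510 kg; Δv = 270×9.8×ln(4.849) = 2646.0×1.5787 ≈ 4177 m/s.
Stage 2: m₀ = 30,110 kg, m_f = 30,110 − 23,100 = 7,010 kg; Δv = 336×9.8×ln(4.295) = 3292.8×1.4575 ≈ 4799 m/s.
Total Δv = 4177 + 4799 = 8976 m/s.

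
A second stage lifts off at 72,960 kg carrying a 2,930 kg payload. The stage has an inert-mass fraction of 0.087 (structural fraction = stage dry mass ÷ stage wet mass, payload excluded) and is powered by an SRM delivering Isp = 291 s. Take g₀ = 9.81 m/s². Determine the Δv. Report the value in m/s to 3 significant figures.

Δv ≈ 5970 m/s

Stage wet mass = m₀ − payload = 72,960 − 2,930 = 70,030 kg.
Stage dry mass = ε × stage wet mass = 0.087 × 70,030 = 6,092.61 kg.
Burnout mass m_f = stage dry + payload = 6,092.61 + 2,930 = 9,022.61 kg.
v_e = Isp · g₀ = 291 × 9.81 = 2854.7 m/s.
Δv = v_e · ln(72,960/9,022.61) = 2854.7 × ln(8.086) = 2854.7 × 2.0902 ≈ 5967 m/s.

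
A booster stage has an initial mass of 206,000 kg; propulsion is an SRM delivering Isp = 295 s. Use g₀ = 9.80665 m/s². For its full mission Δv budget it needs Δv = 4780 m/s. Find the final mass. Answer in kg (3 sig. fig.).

final mass ≈ 39500 kg

v_e = Isp · g₀ = 295 × 9.80665 = 2893.0 m/s.
m₀/m_f = exp(Δv / v_e) = exp(4780 / 2893.0) = exp(1.6523) = 5.2189.
m_f = m₀ / 5.2189 = 206,000 / 5.2189 = 39,471.9 kg.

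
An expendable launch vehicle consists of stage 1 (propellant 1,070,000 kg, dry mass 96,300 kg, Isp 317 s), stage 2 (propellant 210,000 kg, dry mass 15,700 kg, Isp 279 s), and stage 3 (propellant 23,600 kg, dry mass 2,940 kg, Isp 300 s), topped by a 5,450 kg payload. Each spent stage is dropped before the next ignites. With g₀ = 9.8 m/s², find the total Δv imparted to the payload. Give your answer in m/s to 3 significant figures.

Ignition mass of stage 1 = 1,070,000+96,300 + 210,000+15,700 + 23,600+2,940 + 5,450 = 1,423,990 kg.
Stage 1: m₀ = 1,423,990 kg, m_f = 1,423,990 − 1,070,000 = 353,990 kg; Δv = 317×9.8×ln(4.023) = 3106.6×1.3919 ≈ 4324 m/s.
Stage 2: m₀ = 257,690 kg, m_f = 257,690 − 210,000 = 47,690 kg; Δv = 279×9.8×ln(5.403) = 2734.2×1.6870 ≈ 4613 m/s.
Stage 3: m₀ = 31,990 kg, m_f = 31,990 − 23,600 = 8,390 kg; Δv = 300×9.8×ln(3.813) = 2940.0×1.3384 ≈ 3935 m/s.
Total Δv = 4324 + 4613 + 3935 = 12872 m/s.

Δv ≈ 12900 m/s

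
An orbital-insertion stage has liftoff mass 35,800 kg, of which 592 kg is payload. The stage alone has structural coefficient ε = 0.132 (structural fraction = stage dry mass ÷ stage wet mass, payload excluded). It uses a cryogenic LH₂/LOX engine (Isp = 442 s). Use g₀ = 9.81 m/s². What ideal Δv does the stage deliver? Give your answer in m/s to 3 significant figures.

Stage wet mass = m₀ − payload = 35,800 − 592 = 35,208 kg.
Stage dry mass = ε × stage wet mass = 0.132 × 35,208 = 4,647.46 kg.
Burnout mass m_f = stage dry + payload = 4,647.46 + 592 = 5,239.46 kg.
v_e = Isp · g₀ = 442 × 9.81 = 4336.0 m/s.
Δv = v_e · ln(35,800/5,239.46) = 4336.0 × ln(6.833) = 4336.0 × 1.9217 ≈ 8333 m/s.

Δv ≈ 8330 m/s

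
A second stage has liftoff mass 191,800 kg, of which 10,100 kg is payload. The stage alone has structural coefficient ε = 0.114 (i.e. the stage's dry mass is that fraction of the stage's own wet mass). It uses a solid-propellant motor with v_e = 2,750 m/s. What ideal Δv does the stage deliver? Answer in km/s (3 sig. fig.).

Stage wet mass = m₀ − payload = 191,800 − 10,100 = 181,700 kg.
Stage dry mass = ε × stage wet mass = 0.114 × 181,700 = 20,713.8 kg.
Burnout mass m_f = stage dry + payload = 20,713.8 + 10,100 = 30,813.8 kg.
From the ideal rocket equation, Δv = v_e · ln(191,800/30,813.8) = 2750.0 × ln(6.224) = 2750.0 × 1.8285 ≈ 5028 m/s.

Δv ≈ 5.03 km/s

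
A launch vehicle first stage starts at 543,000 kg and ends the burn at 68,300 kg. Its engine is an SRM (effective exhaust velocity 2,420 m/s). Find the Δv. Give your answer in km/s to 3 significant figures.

From the ideal rocket equation, Δv = v_e · ln(m₀/m_f) = 2420.0 × ln(7.95) = 2420.0 × 2.0732 ≈ 5017.1 m/s.

Δv ≈ 5.02 km/s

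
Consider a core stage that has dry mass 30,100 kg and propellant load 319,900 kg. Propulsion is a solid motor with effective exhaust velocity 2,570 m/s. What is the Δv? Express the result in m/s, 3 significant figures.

Δv ≈ 6310 m/s

m₀ = m_dry + m_prop = 30,100 + 319,900 = 350,000 kg.
Δv = v_e · ln(m₀/m_f) = 2570.0 × ln(11.63) = 2570.0 × 2.4534 ≈ 6305.3 m/s.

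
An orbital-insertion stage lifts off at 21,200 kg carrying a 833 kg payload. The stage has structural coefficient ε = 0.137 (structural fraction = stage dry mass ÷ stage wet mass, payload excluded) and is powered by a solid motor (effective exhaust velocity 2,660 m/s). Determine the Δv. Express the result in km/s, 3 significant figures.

Δv ≈ 4.70 km/s

Stage wet mass = m₀ − payload = 21,200 − 833 = 20,367 kg.
Stage dry mass = ε × stage wet mass = 0.137 × 20,367 = 2,790.28 kg.
Burnout mass m_f = stage dry + payload = 2,790.28 + 833 = 3,623.28 kg.
Δv = v_e · ln(21,200/3,623.28) = 2660.0 × ln(5.851) = 2660.0 × 1.7666 ≈ 4699 m/s.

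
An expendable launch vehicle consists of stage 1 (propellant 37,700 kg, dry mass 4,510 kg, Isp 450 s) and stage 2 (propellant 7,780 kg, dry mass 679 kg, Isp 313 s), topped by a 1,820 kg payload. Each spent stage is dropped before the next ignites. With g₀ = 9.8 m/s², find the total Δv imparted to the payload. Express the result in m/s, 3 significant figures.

Ignition mass of stage 1 = 37,700+4,510 + 7,780+679 + 1,820 = 52,489 kg.
Stage 1: m₀ = 52,489 kg, m_f = 52,489 − 37,700 = 14,789 kg; Δv = 450×9.8×ln(3.549) = 4410.0×1.2667 ≈ 5586 m/s.
Stage 2: m₀ = 10,279 kg, m_f = 10,279 − 7,780 = 2,499 kg; Δv = 313×9.8×ln(4.113) = 3067.4×1.4142 ≈ 4338 m/s.
Total Δv = 5586 + 4338 = 9924 m/s.

Δv ≈ 9920 m/s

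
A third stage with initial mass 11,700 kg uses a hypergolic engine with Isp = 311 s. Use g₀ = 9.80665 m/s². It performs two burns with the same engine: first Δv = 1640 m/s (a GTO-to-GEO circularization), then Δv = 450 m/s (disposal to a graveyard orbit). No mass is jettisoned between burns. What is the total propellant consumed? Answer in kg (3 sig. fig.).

v_e = Isp · g₀ = 311 × 9.80665 = 3049.9 m/s.
After the first burn: m = 11700 × exp(−1640/3049.9) = 11700 × 0.58407 = 6,833.62 kg.
After the second burn: m = 6,833.62 × exp(−450/3049.9) = 6,833.62 × 0.86282 = 5,896.18 kg.
Total propellant = m₀ − m_final = 11700 − 5,896.18 = 5,803.82 kg.

total propellant consumed ≈ 5800 kg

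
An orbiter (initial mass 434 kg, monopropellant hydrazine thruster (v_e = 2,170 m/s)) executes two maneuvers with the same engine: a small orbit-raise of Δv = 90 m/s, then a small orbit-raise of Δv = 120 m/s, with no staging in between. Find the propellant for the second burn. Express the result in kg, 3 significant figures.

After the first burn: m = 434 × exp(−90/2170.0) = 434 × 0.95937 = 416.367 kg.
After the second burn: m = 416.367 × exp(−120/2170.0) = 416.367 × 0.94620 = 393.966 kg.
Second-burn propellant = 416.367 − 393.966 = 22.401 kg.

propellant for the second burn ≈ 22.4 kg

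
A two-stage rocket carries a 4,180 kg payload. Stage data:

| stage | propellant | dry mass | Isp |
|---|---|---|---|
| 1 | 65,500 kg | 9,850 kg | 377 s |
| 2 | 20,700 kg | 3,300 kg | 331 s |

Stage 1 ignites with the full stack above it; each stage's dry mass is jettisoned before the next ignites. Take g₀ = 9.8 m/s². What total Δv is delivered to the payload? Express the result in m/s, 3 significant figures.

Ignition mass of stage 1 = 65,500+9,850 + 20,700+3,300 + 4,180 = 103,530 kg.
Stage 1: m₀ = 103,530 kg, m_f = 103,530 − 65,500 = 38,030 kg; Δv = 377×9.8×ln(2.722) = 3694.6×1.0015 ≈ 3700 m/s.
Stage 2: m₀ = 28,180 kg, m_f = 28,180 − 20,700 = 7,480 kg; Δv = 331×9.8×ln(3.767) = 3243.8×1.3264 ≈ 4303 m/s.
Total Δv = 3700 + 4303 = 8003 m/s.

Δv ≈ 8000 m/s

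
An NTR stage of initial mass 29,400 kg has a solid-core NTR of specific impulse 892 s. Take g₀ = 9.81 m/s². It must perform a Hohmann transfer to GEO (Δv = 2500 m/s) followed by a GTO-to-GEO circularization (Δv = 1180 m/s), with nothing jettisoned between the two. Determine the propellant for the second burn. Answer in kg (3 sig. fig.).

propellant for the second burn ≈ 2790 kg

v_e = Isp · g₀ = 892 × 9.81 = 8750.5 m/s.
After the first burn: m = 29400 × exp(−2500/8750.5) = 29400 × 0.75149 = 22,093.8 kg.
After the second burn: m = 22,093.8 × exp(−1180/8750.5) = 22,093.8 × 0.87385 = 19,306.7 kg.
Second-burn propellant = 22,093.8 − 19,306.7 = 2,787.1 kg.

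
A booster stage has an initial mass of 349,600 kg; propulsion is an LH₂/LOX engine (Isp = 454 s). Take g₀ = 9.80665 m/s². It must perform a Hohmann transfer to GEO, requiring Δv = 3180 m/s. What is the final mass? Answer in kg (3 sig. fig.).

final mass ≈ 171000 kg

v_e = Isp · g₀ = 454 × 9.80665 = 4452.2 m/s.
Using Δv = v_e ln(m₀/m_f): m₀/m_f = exp(Δv / v_e) = exp(3180 / 4452.2) = exp(0.7143) = 2.0427.
m_f = m₀ / 2.0427 = 349,600 / 2.0427 = 171,146 kg.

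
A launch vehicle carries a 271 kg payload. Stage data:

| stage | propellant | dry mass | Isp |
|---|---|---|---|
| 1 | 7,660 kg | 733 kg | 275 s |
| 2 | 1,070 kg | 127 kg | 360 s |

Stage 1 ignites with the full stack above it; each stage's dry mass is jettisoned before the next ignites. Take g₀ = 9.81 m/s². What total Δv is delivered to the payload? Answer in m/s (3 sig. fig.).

Ignition mass of stage 1 = 7,660+733 + 1,070+127 + 271 = 9,861 kg.
Stage 1: m₀ = 9,861 kg, m_f = 9,861 − 7,660 = 2,201 kg; Δv = 275×9.81×ln(4.48) = 2697.8×1.4997 ≈ 4046 m/s.
Stage 2: m₀ = 1,468 kg, m_f = 1,468 − 1,070 = 398 kg; Δv = 360×9.81×ln(3.688) = 3531.6×1.3052 ≈ 4609 m/s.
Total Δv = 4046 + 4609 = 8655 m/s.

Δv ≈ 8660 m/s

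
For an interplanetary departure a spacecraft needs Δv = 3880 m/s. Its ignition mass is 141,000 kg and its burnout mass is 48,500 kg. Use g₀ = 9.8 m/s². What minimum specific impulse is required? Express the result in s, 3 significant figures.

Isp ≈ 371 s

ln(m₀/m_f) = ln(141000/48500) = ln(2.907) = 1.0672.
Using Δv = v_e ln(m₀/m_f): v_e = Δv / ln(m₀/m_f) = 3880 / 1.0672 = 3635.7 m/s.
Isp = v_e / g₀ = 3635.7 / 9.8 = 371.0 s.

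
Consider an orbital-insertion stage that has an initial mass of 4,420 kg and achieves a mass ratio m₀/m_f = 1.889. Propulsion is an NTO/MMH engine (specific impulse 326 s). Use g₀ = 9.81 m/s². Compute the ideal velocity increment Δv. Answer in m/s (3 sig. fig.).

v_e = Isp · g₀ = 326 × 9.81 = 3198.1 m/s.
Δv = v_e · ln(1.889) = 3198.1 × 0.6360 ≈ 2034.1 m/s.

Δv ≈ 2030 m/s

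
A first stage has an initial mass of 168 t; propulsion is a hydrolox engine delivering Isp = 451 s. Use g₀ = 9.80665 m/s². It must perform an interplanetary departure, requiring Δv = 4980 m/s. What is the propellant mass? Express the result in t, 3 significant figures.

propellant mass ≈ 114 t

v_e = Isp · g₀ = 451 × 9.80665 = 4422.8 m/s.
m₀/m_f = exp(Δv / v_e) = exp(4980 / 4422.8) = exp(1.1260) = 3.0832.
m_f = 168 / 3.0832 = 54.4888 t, so propellant = m₀ − m_f = 168 − 54.4888 = 113.5112 t.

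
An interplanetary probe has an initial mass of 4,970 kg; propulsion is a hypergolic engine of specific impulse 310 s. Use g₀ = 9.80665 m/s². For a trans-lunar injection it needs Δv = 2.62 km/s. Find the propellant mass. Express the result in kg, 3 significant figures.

propellant mass ≈ 2870 kg

v_e = Isp · g₀ = 310 × 9.80665 = 3040.1 m/s.
m₀/m_f = exp(Δv / v_e) = exp(2620 / 3040.1) = exp(0.8618) = 2.3675.
m_f = 4,970 / 2.3675 = 2,099.26 kg, so propellant = m₀ − m_f = 4,970 − 2,099.26 = 2,870.74 kg.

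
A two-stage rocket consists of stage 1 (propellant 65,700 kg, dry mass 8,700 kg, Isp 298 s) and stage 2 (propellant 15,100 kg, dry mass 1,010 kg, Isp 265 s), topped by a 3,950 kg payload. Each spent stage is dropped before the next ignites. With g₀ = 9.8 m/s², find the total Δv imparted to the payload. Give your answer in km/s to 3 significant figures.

Ignition mass of stage 1 = 65,700+8,700 + 15,100+1,010 + 3,950 = 94,460 kg.
Stage 1: m₀ = 94,460 kg, m_f = 94,460 − 65,700 = 28,760 kg; Δv = 298×9.8×ln(3.284) = 2920.4×1.1892 ≈ 3473 m/s.
Stage 2: m₀ = 20,060 kg, m_f = 20,060 − 15,100 = 4,960 kg; Δv = 265×9.8×ln(4.044) = 2597.0×1.3973 ≈ 3629 m/s.
Total Δv = 3473 + 3629 = 7102 m/s.

Δv ≈ 7.10 km/s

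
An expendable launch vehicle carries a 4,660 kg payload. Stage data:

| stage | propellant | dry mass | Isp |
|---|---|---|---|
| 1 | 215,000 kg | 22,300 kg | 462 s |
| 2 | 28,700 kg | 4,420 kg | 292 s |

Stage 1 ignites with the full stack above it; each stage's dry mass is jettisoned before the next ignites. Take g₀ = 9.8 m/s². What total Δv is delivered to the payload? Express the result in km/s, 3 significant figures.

Ignition mass of stage 1 = 215,000+22,300 + 28,700+4,420 + 4,660 = 275,080 kg.
Stage 1: m₀ = 275,080 kg, m_f = 275,080 − 215,000 = 60,080 kg; Δv = 462×9.8×ln(4.579) = 4527.6×1.5214 ≈ 6888 m/s.
Stage 2: m₀ = 37,780 kg, m_f = 37,780 − 28,700 = 9,080 kg; Δv = 292×9.8×ln(4.161) = 2861.6×1.4257 ≈ 4080 m/s.
Total Δv = 6888 + 4080 = 10968 m/s.

Δv ≈ 11.0 km/s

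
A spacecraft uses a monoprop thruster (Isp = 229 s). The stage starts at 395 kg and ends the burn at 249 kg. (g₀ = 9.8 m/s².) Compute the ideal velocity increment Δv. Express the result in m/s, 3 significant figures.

v_e = Isp · g₀ = 229 × 9.8 = 2244.2 m/s.
Using Δv = v_e ln(m₀/m_f): Δv = v_e · ln(m₀/m_f) = 2244.2 × ln(1.586) = 2244.2 × 0.4614 ≈ 1035.5 m/s.

Δv ≈ 1040 m/s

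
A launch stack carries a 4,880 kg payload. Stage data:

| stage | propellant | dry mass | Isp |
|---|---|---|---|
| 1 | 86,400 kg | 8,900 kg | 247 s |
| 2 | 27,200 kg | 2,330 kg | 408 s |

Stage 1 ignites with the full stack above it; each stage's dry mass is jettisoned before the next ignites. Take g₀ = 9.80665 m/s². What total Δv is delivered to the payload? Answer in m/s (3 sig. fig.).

Ignition mass of stage 1 = 86,400+8,900 + 27,200+2,330 + 4,880 = 129,710 kg.
Stage 1: m₀ = 129,710 kg, m_f = 129,710 − 86,400 = 43,310 kg; Δv = 247×9.80665×ln(2.995) = 2422.2×1.0969 ≈ 2657 m/s.
Stage 2: m₀ = 34,410 kg, m_f = 34,410 − 27,200 = 7,210 kg; Δv = 408×9.80665×ln(4.773) = 4001.1×1.5629 ≈ 6253 m/s.
Total Δv = 2657 + 6253 = 8910 m/s.

Δv ≈ 8910 m/s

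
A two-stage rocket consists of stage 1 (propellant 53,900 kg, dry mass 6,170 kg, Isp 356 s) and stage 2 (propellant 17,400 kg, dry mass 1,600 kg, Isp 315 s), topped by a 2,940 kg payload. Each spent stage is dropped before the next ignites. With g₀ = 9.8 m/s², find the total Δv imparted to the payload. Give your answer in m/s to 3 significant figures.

Ignition mass of stage 1 = 53,900+6,170 + 17,400+1,600 + 2,940 = 82,010 kg.
Stage 1: m₀ = 82,010 kg, m_f = 82,010 − 53,900 = 28,110 kg; Δv = 356×9.8×ln(2.917) = 3488.8×1.0707 ≈ 3736 m/s.
Stage 2: m₀ = 21,940 kg, m_f = 21,940 − 17,400 = 4,540 kg; Δv = 315×9.8×ln(4.833) = 3087.0×1.5754 ≈ 4863 m/s.
Total Δv = 3736 + 4863 = 8599 m/s.

Δv ≈ 8600 m/s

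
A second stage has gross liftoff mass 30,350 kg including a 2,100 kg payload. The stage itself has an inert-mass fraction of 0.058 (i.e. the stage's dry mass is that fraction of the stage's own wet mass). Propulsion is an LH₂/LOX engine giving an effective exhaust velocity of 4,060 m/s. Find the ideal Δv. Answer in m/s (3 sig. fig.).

Stage wet mass = m₀ − payload = 30,350 − 2,100 = 28,250 kg.
Stage dry mass = ε × stage wet mass = 0.058 × 28,250 = 1,638.5 kg.
Burnout mass m_f = stage dry + payload = 1,638.5 + 2,100 = 3,738.5 kg.
Rocket equation: Δv = v_e · ln(30,350/3,738.5) = 4060.0 × ln(8.118) = 4060.0 × 2.0941 ≈ 8502 m/s.

Δv ≈ 8500 m/s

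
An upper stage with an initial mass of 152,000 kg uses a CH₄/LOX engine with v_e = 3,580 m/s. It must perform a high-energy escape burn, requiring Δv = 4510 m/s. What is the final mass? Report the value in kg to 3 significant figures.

m₀/m_f = exp(Δv / v_e) = exp(4510 / 3580.0) = exp(1.2598) = 3.5246.
m_f = m₀ / 3.5246 = 152,000 / 3.5246 = 43,125.5 kg.

final mass ≈ 43100 kg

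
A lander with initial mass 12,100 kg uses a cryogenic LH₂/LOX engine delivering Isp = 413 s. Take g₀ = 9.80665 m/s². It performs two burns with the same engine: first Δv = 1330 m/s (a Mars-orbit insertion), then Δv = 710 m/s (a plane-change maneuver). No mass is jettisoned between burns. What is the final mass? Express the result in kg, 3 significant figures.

v_e = Isp · g₀ = 413 × 9.80665 = 4050.1 m/s.
After the first burn: m = 12100 × exp(−1330/4050.1) = 12100 × 0.72009 = 8,713.09 kg.
After the second burn: m = 8,713.09 × exp(−710/4050.1) = 8,713.09 × 0.83920 = 7,312.03 kg.

final mass ≈ 7310 kg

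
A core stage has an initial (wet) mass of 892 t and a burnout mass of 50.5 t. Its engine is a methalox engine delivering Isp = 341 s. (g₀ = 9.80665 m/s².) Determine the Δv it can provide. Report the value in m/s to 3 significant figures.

Δv ≈ 9600 m/s

v_e = Isp · g₀ = 341 × 9.80665 = 3344.1 m/s.
Using Δv = v_e ln(m₀/m_f): Δv = v_e · ln(m₀/m_f) = 3344.1 × ln(17.66) = 3344.1 × 2.8715 ≈ 9602.5 m/s.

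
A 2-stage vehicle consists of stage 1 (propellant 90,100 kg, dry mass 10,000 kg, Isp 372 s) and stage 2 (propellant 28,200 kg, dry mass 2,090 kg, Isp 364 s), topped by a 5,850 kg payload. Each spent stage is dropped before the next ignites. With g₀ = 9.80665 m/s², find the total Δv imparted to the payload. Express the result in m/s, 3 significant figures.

Ignition mass of stage 1 = 90,100+10,000 + 28,200+2,090 + 5,850 = 136,240 kg.
Stage 1: m₀ = 136,240 kg, m_f = 136,240 − 90,100 = 46,140 kg; Δv = 372×9.80665×ln(2.953) = 3648.1×1.0827 ≈ 3950 m/s.
Stage 2: m₀ = 36,140 kg, m_f = 36,140 − 28,200 = 7,940 kg; Δv = 364×9.80665×ln(4.552) = 3569.6×1.5155 ≈ 5410 m/s.
Total Δv = 3950 + 5410 = 9360 m/s.

Δv ≈ 9360 m/s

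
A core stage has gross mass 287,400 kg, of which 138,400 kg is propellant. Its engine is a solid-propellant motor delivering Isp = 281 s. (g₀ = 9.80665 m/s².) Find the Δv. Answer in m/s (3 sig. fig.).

v_e = Isp · g₀ = 281 × 9.80665 = 2755.7 m/s.
m_f = m₀ − m_prop = 287,400 − 138,400 = 149,000 kg.
From the ideal rocket equation, Δv = v_e · ln(m₀/m_f) = 2755.7 × ln(1.929) = 2755.7 × 0.6569 ≈ 1810.3 m/s.

Δv ≈ 1810 m/s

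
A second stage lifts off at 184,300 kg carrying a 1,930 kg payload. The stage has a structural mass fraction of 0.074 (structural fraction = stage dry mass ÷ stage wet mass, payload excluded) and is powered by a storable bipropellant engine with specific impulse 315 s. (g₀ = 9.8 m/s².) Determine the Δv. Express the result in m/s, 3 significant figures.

Stage wet mass = m₀ − payload = 184,300 − 1,930 = 182,370 kg.
Stage dry mass = ε × stage wet mass = 0.074 × 182,370 = 13,495.4 kg.
Burnout mass m_f = stage dry + payload = 13,495.4 + 1,930 = 15,425.4 kg.
v_e = Isp · g₀ = 315 × 9.8 = 3087.0 m/s.
Δv = v_e · ln(184,300/15,425.4) = 3087.0 × ln(11.95) = 3087.0 × 2.4805 ≈ 7657 m/s.

Δv ≈ 7660 m/s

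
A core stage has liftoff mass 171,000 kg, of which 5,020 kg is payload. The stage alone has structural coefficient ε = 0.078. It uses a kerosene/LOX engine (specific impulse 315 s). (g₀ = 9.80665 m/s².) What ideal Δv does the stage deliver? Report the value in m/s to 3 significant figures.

Δv ≈ 6960 m/s

Stage wet mass = m₀ − payload = 171,000 − 5,020 = 165,980 kg.
Stage dry mass = ε × stage wet mass = 0.078 × 165,980 = 12,946.4 kg.
Burnout mass m_f = stage dry + payload = 12,946.4 + 5,020 = 17,966.4 kg.
v_e = Isp · g₀ = 315 × 9.80665 = 3089.1 m/s.
Δv = v_e · ln(171,000/17,966.4) = 3089.1 × ln(9.518) = 3089.1 × 2.2532 ≈ 6960 m/s.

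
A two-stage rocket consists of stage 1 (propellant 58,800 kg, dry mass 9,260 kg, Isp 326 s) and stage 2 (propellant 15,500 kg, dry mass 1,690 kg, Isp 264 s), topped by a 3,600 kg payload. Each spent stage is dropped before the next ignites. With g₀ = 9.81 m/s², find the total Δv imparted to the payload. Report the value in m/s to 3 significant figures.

Ignition mass of stage 1 = 58,800+9,260 + 15,500+1,690 + 3,600 = 88,850 kg.
Stage 1: m₀ = 88,850 kg, m_f = 88,850 − 58,800 = 30,050 kg; Δv = 326×9.81×ln(2.957) = 3198.1×1.0841 ≈ 3467 m/s.
Stage 2: m₀ = 20,790 kg, m_f = 20,790 − 15,500 = 5,290 kg; Δv = 264×9.81×ln(3.93) = 2589.8×1.3687 ≈ 3545 m/s.
Total Δv = 3467 + 3545 = 7012 m/s.

Δv ≈ 7010 m/s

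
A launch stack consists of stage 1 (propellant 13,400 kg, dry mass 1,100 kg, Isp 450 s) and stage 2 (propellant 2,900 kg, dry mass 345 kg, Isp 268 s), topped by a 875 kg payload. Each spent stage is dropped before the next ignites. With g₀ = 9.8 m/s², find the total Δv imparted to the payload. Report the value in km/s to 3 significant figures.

Ignition mass of stage 1 = 13,400+1,100 + 2,900+345 + 875 = 18,620 kg.
Stage 1: m₀ = 18,620 kg, m_f = 18,620 − 13,400 = 5,220 kg; Δv = 450×9.8×ln(3.567) = 4410.0×1.2717 ≈ 5608 m/s.
Stage 2: m₀ = 4,120 kg, m_f = 4,120 − 2,900 = 1,220 kg; Δv = 268×9.8×ln(3.377) = 2626.4×1.2170 ≈ 3196 m/s.
Total Δv = 5608 + 3196 = 8804 m/s.

Δv ≈ 8.80 km/s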